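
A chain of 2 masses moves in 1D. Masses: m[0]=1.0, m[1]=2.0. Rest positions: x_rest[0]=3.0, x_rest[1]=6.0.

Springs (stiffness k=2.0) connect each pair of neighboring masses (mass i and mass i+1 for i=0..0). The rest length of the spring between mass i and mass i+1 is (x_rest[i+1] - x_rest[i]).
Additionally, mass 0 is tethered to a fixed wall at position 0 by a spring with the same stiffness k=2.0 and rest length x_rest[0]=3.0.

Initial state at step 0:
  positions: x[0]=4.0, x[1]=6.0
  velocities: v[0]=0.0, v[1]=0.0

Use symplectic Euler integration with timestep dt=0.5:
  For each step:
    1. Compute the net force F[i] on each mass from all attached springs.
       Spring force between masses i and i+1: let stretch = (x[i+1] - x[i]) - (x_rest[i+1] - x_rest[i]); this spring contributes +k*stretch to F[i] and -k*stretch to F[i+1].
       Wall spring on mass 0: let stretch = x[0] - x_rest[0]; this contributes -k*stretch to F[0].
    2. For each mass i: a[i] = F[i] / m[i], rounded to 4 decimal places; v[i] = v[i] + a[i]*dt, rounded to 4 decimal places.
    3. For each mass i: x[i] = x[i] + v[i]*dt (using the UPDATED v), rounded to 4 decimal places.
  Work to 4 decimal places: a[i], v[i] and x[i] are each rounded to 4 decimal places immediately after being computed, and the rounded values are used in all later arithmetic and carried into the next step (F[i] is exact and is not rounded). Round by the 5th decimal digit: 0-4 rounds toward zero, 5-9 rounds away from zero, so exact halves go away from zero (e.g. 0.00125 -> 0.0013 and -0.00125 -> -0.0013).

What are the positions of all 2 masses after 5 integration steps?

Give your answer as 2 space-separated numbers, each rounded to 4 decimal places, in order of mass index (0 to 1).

Step 0: x=[4.0000 6.0000] v=[0.0000 0.0000]
Step 1: x=[3.0000 6.2500] v=[-2.0000 0.5000]
Step 2: x=[2.1250 6.4375] v=[-1.7500 0.3750]
Step 3: x=[2.3438 6.2969] v=[0.4375 -0.2813]
Step 4: x=[3.3672 5.9180] v=[2.0468 -0.7579]
Step 5: x=[3.9824 5.6514] v=[1.2304 -0.5333]

Answer: 3.9824 5.6514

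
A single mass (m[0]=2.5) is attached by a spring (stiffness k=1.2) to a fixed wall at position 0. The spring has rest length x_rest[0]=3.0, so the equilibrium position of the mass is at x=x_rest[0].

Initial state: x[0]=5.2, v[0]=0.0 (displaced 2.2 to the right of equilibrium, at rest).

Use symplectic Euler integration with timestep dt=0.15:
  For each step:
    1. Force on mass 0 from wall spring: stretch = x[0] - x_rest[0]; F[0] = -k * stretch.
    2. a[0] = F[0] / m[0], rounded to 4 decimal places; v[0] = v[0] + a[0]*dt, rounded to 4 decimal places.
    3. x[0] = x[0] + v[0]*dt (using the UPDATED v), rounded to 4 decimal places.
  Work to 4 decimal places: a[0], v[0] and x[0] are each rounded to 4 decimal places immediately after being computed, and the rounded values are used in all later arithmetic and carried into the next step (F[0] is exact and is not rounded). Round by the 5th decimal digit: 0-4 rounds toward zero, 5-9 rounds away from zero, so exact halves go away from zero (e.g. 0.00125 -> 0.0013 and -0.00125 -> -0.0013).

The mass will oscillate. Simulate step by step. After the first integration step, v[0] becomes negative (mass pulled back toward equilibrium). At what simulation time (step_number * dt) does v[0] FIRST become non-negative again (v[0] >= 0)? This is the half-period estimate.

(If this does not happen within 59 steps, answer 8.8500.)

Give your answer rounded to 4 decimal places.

Answer: 4.6500

Derivation:
Step 0: x=[5.2000] v=[0.0000]
Step 1: x=[5.1762] v=[-0.1584]
Step 2: x=[5.1289] v=[-0.3151]
Step 3: x=[5.0586] v=[-0.4684]
Step 4: x=[4.9661] v=[-0.6166]
Step 5: x=[4.8524] v=[-0.7582]
Step 6: x=[4.7187] v=[-0.8916]
Step 7: x=[4.5664] v=[-1.0154]
Step 8: x=[4.3972] v=[-1.1282]
Step 9: x=[4.2129] v=[-1.2288]
Step 10: x=[4.0155] v=[-1.3161]
Step 11: x=[3.8071] v=[-1.3892]
Step 12: x=[3.5900] v=[-1.4473]
Step 13: x=[3.3665] v=[-1.4898]
Step 14: x=[3.1391] v=[-1.5162]
Step 15: x=[2.9102] v=[-1.5262]
Step 16: x=[2.6822] v=[-1.5197]
Step 17: x=[2.4577] v=[-1.4968]
Step 18: x=[2.2390] v=[-1.4578]
Step 19: x=[2.0286] v=[-1.4030]
Step 20: x=[1.8286] v=[-1.3331]
Step 21: x=[1.6413] v=[-1.2488]
Step 22: x=[1.4687] v=[-1.1510]
Step 23: x=[1.3126] v=[-1.0408]
Step 24: x=[1.1747] v=[-0.9193]
Step 25: x=[1.0565] v=[-0.7879]
Step 26: x=[0.9593] v=[-0.6480]
Step 27: x=[0.8841] v=[-0.5011]
Step 28: x=[0.8318] v=[-0.3488]
Step 29: x=[0.8029] v=[-0.1927]
Step 30: x=[0.7977] v=[-0.0345]
Step 31: x=[0.8163] v=[0.1241]
First v>=0 after going negative at step 31, time=4.6500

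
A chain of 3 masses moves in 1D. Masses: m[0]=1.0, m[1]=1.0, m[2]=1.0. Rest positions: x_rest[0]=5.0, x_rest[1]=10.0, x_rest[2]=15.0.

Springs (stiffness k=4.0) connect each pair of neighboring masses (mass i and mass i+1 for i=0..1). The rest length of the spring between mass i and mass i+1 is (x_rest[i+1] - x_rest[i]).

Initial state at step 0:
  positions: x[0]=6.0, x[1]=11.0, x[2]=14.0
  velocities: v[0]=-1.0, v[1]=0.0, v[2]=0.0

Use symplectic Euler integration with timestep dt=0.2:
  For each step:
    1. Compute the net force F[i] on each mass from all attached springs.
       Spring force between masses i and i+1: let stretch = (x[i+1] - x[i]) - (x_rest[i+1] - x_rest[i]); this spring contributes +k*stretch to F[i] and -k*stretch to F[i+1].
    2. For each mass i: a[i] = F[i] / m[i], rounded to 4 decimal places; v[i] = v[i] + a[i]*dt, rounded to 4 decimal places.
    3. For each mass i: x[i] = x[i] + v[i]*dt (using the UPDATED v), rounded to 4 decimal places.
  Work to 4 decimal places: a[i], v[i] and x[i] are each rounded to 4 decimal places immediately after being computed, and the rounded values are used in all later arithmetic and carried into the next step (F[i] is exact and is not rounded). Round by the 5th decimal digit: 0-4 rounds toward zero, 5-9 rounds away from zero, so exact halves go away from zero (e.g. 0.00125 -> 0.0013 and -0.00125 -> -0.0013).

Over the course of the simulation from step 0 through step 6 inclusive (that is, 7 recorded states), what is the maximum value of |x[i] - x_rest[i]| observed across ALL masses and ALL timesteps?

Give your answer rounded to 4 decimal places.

Step 0: x=[6.0000 11.0000 14.0000] v=[-1.0000 0.0000 0.0000]
Step 1: x=[5.8000 10.6800 14.3200] v=[-1.0000 -1.6000 1.6000]
Step 2: x=[5.5808 10.1616 14.8576] v=[-1.0960 -2.5920 2.6880]
Step 3: x=[5.2945 9.6616 15.4438] v=[-1.4314 -2.4998 2.9312]
Step 4: x=[4.9070 9.3881 15.9049] v=[-1.9377 -1.3677 2.3054]
Step 5: x=[4.4364 9.4403 16.1233] v=[-2.3528 0.2609 1.0920]
Step 6: x=[3.9665 9.7611 16.0724] v=[-2.3497 1.6042 -0.2544]
Max displacement = 1.1233

Answer: 1.1233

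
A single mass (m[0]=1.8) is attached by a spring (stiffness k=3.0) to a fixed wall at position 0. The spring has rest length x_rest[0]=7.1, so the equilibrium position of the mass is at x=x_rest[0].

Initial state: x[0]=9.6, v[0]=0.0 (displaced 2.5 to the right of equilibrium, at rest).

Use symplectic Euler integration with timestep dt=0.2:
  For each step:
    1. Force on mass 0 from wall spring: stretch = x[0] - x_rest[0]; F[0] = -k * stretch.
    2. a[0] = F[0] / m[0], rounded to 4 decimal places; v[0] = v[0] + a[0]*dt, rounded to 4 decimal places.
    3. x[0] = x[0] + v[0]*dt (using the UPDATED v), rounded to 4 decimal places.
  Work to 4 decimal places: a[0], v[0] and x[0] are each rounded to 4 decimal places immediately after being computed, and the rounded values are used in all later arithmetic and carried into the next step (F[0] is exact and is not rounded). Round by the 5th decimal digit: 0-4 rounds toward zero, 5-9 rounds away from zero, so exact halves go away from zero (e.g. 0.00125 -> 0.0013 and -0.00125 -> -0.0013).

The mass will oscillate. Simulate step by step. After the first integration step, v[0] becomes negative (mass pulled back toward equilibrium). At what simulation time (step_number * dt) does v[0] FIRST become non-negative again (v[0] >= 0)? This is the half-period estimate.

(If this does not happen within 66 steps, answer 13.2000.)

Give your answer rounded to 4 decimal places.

Answer: 2.6000

Derivation:
Step 0: x=[9.6000] v=[0.0000]
Step 1: x=[9.4333] v=[-0.8333]
Step 2: x=[9.1111] v=[-1.6111]
Step 3: x=[8.6548] v=[-2.2815]
Step 4: x=[8.0948] v=[-2.7998]
Step 5: x=[7.4685] v=[-3.1314]
Step 6: x=[6.8177] v=[-3.2542]
Step 7: x=[6.1857] v=[-3.1601]
Step 8: x=[5.6146] v=[-2.8553]
Step 9: x=[5.1426] v=[-2.3602]
Step 10: x=[4.8011] v=[-1.7077]
Step 11: x=[4.6128] v=[-0.9414]
Step 12: x=[4.5903] v=[-0.1123]
Step 13: x=[4.7352] v=[0.7243]
First v>=0 after going negative at step 13, time=2.6000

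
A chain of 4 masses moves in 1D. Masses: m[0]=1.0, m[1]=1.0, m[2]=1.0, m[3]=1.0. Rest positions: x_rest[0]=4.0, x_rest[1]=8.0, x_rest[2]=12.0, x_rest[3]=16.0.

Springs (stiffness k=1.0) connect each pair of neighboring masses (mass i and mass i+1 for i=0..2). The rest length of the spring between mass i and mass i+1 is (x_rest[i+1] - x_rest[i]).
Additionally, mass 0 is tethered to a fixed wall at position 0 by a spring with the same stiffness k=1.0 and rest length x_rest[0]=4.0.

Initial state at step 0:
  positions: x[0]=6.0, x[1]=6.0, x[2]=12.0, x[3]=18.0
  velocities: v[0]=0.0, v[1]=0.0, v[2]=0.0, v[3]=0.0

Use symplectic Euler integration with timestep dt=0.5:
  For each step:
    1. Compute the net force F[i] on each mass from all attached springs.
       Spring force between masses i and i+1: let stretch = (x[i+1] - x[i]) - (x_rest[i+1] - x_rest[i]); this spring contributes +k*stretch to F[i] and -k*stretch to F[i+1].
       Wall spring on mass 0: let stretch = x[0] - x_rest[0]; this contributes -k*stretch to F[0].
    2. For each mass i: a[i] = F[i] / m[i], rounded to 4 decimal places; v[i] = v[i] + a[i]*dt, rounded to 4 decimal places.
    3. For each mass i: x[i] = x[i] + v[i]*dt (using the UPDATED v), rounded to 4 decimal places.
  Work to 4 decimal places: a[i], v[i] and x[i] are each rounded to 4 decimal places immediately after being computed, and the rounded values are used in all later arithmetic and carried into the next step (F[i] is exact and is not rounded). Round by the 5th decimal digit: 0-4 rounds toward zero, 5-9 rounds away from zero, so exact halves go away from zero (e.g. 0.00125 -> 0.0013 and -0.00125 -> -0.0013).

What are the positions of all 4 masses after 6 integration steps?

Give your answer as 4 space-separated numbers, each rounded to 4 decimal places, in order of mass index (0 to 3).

Answer: 6.3228 7.3267 12.7081 15.6050

Derivation:
Step 0: x=[6.0000 6.0000 12.0000 18.0000] v=[0.0000 0.0000 0.0000 0.0000]
Step 1: x=[4.5000 7.5000 12.0000 17.5000] v=[-3.0000 3.0000 0.0000 -1.0000]
Step 2: x=[2.6250 9.3750 12.2500 16.6250] v=[-3.7500 3.7500 0.5000 -1.7500]
Step 3: x=[1.7813 10.2813 12.8750 15.6563] v=[-1.6875 1.8125 1.2500 -1.9375]
Step 4: x=[2.6173 9.7110 13.5469 14.9922] v=[1.6719 -1.1407 1.3438 -1.3282]
Step 5: x=[4.5724 8.3262 13.6212 14.9668] v=[3.9101 -2.7696 0.1485 -0.0509]
Step 6: x=[6.3228 7.3267 12.7081 15.6050] v=[3.5008 -1.9990 -1.8262 1.2763]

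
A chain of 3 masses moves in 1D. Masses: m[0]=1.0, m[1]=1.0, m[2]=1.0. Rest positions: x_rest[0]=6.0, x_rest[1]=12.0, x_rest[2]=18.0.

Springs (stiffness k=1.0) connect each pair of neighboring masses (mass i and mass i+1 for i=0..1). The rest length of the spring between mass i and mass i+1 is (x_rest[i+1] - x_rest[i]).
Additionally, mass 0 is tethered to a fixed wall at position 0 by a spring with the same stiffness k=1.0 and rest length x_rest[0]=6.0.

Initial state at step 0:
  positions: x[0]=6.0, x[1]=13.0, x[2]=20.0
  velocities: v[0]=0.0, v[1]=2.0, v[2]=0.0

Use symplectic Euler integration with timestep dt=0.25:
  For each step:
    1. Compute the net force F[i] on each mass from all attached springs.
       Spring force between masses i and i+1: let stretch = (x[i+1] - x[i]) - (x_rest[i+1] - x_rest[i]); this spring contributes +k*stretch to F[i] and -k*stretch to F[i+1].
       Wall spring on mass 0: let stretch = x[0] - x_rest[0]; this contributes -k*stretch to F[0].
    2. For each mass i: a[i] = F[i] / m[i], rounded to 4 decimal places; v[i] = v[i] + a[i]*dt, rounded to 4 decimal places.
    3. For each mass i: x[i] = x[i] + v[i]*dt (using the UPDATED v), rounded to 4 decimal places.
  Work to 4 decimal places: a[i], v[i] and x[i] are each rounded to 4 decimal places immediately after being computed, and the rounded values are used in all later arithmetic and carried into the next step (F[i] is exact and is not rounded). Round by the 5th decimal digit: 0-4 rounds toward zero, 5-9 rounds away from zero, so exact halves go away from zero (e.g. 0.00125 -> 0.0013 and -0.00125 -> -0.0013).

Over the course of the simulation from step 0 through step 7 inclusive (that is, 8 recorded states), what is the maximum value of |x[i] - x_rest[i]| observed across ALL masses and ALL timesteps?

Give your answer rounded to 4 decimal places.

Answer: 2.4719

Derivation:
Step 0: x=[6.0000 13.0000 20.0000] v=[0.0000 2.0000 0.0000]
Step 1: x=[6.0625 13.5000 19.9375] v=[0.2500 2.0000 -0.2500]
Step 2: x=[6.2110 13.9375 19.8477] v=[0.5938 1.7500 -0.3594]
Step 3: x=[6.4542 14.2615 19.7635] v=[0.9727 1.2959 -0.3370]
Step 4: x=[6.7820 14.4414 19.7104] v=[1.3110 0.7196 -0.2125]
Step 5: x=[7.1646 14.4719 19.7030] v=[1.5304 0.1220 -0.0298]
Step 6: x=[7.5561 14.3726 19.7436] v=[1.5661 -0.3971 0.1624]
Step 7: x=[7.9014 14.1830 19.8235] v=[1.3812 -0.7585 0.3197]
Max displacement = 2.4719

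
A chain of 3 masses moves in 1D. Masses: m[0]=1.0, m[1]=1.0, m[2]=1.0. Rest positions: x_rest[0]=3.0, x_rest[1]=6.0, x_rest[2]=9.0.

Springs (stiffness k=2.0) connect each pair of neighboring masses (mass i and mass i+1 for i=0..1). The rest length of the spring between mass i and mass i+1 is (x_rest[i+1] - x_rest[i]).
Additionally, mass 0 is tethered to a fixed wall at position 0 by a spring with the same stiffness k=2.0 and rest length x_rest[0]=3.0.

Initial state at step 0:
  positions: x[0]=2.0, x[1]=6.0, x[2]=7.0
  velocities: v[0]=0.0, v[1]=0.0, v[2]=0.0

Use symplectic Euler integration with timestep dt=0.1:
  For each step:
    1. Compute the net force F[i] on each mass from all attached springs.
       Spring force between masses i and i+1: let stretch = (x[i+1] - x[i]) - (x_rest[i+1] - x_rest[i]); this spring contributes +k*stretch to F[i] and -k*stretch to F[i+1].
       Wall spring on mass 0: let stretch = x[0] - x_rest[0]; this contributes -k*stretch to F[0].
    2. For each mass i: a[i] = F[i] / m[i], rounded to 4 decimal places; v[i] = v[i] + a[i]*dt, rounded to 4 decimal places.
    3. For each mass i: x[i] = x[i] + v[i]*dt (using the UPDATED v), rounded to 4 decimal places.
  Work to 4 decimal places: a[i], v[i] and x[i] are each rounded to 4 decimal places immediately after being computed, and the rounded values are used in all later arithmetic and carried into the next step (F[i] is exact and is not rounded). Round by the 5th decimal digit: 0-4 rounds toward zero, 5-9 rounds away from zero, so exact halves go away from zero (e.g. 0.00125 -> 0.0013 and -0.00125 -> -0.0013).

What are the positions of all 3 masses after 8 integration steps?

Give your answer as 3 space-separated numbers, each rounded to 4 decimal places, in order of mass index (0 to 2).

Answer: 2.9345 4.5696 8.0719

Derivation:
Step 0: x=[2.0000 6.0000 7.0000] v=[0.0000 0.0000 0.0000]
Step 1: x=[2.0400 5.9400 7.0400] v=[0.4000 -0.6000 0.4000]
Step 2: x=[2.1172 5.8240 7.1180] v=[0.7720 -1.1600 0.7800]
Step 3: x=[2.2262 5.6597 7.2301] v=[1.0899 -1.6426 1.1212]
Step 4: x=[2.3593 5.4582 7.3708] v=[1.3314 -2.0152 1.4071]
Step 5: x=[2.5072 5.2330 7.5333] v=[1.4793 -2.2525 1.6246]
Step 6: x=[2.6595 4.9992 7.7098] v=[1.5230 -2.3376 1.7645]
Step 7: x=[2.8054 4.7729 7.8920] v=[1.4590 -2.2634 1.8224]
Step 8: x=[2.9345 4.5696 8.0719] v=[1.2914 -2.0331 1.7986]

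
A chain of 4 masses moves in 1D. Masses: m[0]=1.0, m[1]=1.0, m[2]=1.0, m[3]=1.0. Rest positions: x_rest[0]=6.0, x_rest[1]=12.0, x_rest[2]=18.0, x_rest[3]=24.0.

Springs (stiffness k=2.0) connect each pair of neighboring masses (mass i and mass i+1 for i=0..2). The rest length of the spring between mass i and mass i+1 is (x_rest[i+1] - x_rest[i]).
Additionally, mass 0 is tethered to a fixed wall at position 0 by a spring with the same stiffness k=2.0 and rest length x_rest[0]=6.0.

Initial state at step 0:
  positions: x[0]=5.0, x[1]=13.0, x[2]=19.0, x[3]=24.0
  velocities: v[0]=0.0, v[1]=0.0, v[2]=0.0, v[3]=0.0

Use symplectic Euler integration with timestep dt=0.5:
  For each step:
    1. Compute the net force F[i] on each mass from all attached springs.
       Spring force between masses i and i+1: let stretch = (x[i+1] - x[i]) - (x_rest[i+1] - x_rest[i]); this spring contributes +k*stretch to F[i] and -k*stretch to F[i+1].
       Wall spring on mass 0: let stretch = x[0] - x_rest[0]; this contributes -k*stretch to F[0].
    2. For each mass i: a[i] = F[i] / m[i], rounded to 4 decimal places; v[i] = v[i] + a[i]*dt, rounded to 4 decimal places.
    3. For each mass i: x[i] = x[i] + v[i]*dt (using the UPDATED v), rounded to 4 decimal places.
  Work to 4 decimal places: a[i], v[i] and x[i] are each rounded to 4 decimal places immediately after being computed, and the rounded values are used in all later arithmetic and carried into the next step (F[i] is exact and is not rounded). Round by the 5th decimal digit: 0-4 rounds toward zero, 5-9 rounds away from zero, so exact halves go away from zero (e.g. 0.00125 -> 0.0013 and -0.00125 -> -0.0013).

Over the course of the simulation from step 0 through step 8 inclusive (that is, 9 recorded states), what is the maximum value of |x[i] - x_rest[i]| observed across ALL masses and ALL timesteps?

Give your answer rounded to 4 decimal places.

Answer: 1.5663

Derivation:
Step 0: x=[5.0000 13.0000 19.0000 24.0000] v=[0.0000 0.0000 0.0000 0.0000]
Step 1: x=[6.5000 12.0000 18.5000 24.5000] v=[3.0000 -2.0000 -1.0000 1.0000]
Step 2: x=[7.5000 11.5000 17.7500 25.0000] v=[2.0000 -1.0000 -1.5000 1.0000]
Step 3: x=[6.7500 12.1250 17.5000 24.8750] v=[-1.5000 1.2500 -0.5000 -0.2500]
Step 4: x=[5.3125 12.7500 18.2500 24.0625] v=[-2.8750 1.2500 1.5000 -1.6250]
Step 5: x=[4.9375 12.4063 19.1563 23.3438] v=[-0.7500 -0.6875 1.8125 -1.4375]
Step 6: x=[5.8282 11.7032 18.7813 23.5313] v=[1.7813 -1.4063 -0.7500 0.3750]
Step 7: x=[6.7423 11.6016 17.2423 24.3438] v=[1.8281 -0.2032 -3.0781 1.6250]
Step 8: x=[6.7149 11.8907 16.4337 24.6056] v=[-0.0549 0.5782 -1.6173 0.5235]
Max displacement = 1.5663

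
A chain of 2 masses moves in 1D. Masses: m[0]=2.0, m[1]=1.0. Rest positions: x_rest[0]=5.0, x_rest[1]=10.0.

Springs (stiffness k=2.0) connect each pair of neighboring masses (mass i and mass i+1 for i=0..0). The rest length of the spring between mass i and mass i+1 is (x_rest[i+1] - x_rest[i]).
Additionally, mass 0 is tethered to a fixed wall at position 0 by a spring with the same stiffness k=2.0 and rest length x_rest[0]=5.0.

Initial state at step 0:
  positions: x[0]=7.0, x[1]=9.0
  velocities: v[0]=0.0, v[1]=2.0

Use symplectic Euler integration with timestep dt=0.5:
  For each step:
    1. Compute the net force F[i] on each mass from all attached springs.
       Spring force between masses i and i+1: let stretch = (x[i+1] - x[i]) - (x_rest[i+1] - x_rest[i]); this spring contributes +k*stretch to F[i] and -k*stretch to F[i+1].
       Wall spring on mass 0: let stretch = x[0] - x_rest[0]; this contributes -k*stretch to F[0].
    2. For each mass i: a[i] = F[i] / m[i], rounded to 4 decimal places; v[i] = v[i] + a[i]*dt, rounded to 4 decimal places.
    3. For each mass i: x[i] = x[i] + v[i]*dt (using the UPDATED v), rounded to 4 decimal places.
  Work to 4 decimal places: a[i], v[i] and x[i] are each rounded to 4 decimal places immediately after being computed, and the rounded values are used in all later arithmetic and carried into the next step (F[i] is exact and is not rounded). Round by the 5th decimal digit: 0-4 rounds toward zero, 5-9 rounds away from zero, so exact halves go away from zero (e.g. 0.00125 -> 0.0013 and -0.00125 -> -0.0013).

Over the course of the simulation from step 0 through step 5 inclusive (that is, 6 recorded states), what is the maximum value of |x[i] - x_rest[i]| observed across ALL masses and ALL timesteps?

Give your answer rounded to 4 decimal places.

Step 0: x=[7.0000 9.0000] v=[0.0000 2.0000]
Step 1: x=[5.7500 11.5000] v=[-2.5000 5.0000]
Step 2: x=[4.5000 13.6250] v=[-2.5000 4.2500]
Step 3: x=[4.4063 13.6875] v=[-0.1875 0.1250]
Step 4: x=[5.5313 11.6094] v=[2.2500 -4.1562]
Step 5: x=[6.7930 8.9923] v=[2.5234 -5.2343]
Max displacement = 3.6875

Answer: 3.6875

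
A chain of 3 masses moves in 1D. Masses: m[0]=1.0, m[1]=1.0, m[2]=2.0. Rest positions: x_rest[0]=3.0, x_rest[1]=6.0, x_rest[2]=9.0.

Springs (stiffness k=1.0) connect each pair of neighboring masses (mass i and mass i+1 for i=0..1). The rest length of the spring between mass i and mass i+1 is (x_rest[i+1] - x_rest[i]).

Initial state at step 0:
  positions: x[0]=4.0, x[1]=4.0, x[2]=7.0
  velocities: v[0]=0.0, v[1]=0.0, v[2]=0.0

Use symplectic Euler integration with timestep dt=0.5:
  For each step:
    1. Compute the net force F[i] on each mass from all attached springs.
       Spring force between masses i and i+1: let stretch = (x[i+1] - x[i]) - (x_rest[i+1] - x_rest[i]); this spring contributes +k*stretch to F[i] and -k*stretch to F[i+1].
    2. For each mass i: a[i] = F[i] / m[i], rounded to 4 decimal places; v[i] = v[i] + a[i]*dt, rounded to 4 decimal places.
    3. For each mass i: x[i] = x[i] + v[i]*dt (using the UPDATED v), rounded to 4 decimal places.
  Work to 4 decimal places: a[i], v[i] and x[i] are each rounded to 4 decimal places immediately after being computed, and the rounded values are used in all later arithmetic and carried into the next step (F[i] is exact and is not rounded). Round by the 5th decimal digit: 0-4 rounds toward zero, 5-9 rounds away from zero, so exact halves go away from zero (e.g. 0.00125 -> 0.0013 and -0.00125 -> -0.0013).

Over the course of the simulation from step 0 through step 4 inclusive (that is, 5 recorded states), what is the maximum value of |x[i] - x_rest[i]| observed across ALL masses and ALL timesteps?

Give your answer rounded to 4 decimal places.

Answer: 2.3574

Derivation:
Step 0: x=[4.0000 4.0000 7.0000] v=[0.0000 0.0000 0.0000]
Step 1: x=[3.2500 4.7500 7.0000] v=[-1.5000 1.5000 0.0000]
Step 2: x=[2.1250 5.6875 7.0938] v=[-2.2500 1.8750 0.1875]
Step 3: x=[1.1406 6.0860 7.3868] v=[-1.9688 0.7969 0.5860]
Step 4: x=[0.6426 5.5733 7.8922] v=[-0.9961 -1.0254 1.0108]
Max displacement = 2.3574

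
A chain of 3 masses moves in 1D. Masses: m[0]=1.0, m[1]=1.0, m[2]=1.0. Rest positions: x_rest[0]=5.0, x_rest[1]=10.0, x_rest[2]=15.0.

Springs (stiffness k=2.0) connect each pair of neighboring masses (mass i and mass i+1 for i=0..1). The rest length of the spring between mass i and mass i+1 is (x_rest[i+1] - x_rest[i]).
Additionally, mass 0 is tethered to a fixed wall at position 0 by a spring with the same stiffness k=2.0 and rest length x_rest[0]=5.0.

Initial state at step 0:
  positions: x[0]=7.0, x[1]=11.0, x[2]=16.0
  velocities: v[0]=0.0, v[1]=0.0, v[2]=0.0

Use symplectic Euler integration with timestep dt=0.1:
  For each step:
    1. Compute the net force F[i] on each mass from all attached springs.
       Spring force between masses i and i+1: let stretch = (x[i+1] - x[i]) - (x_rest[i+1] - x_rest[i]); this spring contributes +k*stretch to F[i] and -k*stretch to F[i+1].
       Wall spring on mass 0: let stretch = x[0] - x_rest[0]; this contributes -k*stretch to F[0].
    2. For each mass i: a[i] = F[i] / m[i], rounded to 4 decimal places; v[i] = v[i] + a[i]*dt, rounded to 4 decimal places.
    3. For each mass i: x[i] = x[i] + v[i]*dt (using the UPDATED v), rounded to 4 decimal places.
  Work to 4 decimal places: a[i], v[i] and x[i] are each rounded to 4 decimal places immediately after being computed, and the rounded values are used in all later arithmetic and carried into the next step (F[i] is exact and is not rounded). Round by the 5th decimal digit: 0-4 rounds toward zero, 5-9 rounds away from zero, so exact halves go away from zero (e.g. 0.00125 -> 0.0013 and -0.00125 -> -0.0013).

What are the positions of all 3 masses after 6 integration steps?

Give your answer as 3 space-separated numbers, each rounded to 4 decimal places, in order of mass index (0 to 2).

Answer: 5.9237 11.2916 16.0241

Derivation:
Step 0: x=[7.0000 11.0000 16.0000] v=[0.0000 0.0000 0.0000]
Step 1: x=[6.9400 11.0200 16.0000] v=[-0.6000 0.2000 0.0000]
Step 2: x=[6.8228 11.0580 16.0004] v=[-1.1720 0.3800 0.0040]
Step 3: x=[6.6539 11.1101 16.0020] v=[-1.6895 0.5214 0.0155]
Step 4: x=[6.4410 11.1710 16.0057] v=[-2.1290 0.6085 0.0371]
Step 5: x=[6.1939 11.2339 16.0127] v=[-2.4712 0.6294 0.0702]
Step 6: x=[5.9237 11.2916 16.0241] v=[-2.7020 0.5772 0.1144]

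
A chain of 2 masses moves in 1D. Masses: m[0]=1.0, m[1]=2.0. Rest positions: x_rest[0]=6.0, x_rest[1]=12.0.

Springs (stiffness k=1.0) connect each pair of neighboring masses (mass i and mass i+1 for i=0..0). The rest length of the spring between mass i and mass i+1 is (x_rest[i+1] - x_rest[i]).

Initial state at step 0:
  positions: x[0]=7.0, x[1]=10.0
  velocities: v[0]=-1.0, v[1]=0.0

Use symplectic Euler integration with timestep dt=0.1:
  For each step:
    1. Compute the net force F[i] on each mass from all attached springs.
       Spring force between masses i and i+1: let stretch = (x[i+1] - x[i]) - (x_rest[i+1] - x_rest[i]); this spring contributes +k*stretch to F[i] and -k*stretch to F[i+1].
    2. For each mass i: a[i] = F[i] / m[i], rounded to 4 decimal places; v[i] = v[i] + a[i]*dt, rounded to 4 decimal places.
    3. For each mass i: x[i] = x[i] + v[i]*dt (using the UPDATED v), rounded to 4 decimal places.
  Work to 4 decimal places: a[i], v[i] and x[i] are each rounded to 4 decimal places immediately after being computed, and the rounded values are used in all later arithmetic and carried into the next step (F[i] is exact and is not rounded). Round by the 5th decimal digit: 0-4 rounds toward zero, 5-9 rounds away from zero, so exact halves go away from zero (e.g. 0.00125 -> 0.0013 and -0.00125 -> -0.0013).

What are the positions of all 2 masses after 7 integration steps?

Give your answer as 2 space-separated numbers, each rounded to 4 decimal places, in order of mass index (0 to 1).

Step 0: x=[7.0000 10.0000] v=[-1.0000 0.0000]
Step 1: x=[6.8700 10.0150] v=[-1.3000 0.1500]
Step 2: x=[6.7115 10.0443] v=[-1.5855 0.2928]
Step 3: x=[6.5263 10.0869] v=[-1.8522 0.4262]
Step 4: x=[6.3167 10.1417] v=[-2.0961 0.5482]
Step 5: x=[6.0853 10.2074] v=[-2.3136 0.6570]
Step 6: x=[5.8352 10.2825] v=[-2.5014 0.7509]
Step 7: x=[5.5695 10.3654] v=[-2.6567 0.8285]

Answer: 5.5695 10.3654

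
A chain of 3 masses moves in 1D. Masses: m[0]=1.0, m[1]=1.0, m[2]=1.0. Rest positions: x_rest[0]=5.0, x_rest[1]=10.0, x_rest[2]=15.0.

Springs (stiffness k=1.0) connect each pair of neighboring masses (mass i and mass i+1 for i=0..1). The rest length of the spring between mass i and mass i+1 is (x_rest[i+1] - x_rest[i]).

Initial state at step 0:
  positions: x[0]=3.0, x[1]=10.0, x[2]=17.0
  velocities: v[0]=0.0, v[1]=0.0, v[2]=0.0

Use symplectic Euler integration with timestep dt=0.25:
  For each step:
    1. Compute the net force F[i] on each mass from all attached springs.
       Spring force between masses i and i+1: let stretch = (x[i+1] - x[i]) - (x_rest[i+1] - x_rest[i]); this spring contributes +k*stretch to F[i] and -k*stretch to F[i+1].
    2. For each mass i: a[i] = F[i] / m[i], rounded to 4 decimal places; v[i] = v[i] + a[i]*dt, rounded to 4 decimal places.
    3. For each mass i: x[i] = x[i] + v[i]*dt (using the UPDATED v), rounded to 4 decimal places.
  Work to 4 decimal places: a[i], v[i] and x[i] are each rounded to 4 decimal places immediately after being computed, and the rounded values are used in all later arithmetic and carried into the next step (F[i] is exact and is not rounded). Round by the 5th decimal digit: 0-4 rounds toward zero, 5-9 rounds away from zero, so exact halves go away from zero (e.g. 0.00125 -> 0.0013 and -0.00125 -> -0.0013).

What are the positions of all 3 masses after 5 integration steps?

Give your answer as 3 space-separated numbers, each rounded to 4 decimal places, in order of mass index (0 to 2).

Step 0: x=[3.0000 10.0000 17.0000] v=[0.0000 0.0000 0.0000]
Step 1: x=[3.1250 10.0000 16.8750] v=[0.5000 0.0000 -0.5000]
Step 2: x=[3.3672 10.0000 16.6328] v=[0.9688 0.0000 -0.9688]
Step 3: x=[3.7115 10.0000 16.2886] v=[1.3770 0.0000 -1.3770]
Step 4: x=[4.1363 10.0000 15.8638] v=[1.6991 0.0000 -1.6992]
Step 5: x=[4.6151 10.0000 15.3850] v=[1.9150 0.0000 -1.9152]

Answer: 4.6151 10.0000 15.3850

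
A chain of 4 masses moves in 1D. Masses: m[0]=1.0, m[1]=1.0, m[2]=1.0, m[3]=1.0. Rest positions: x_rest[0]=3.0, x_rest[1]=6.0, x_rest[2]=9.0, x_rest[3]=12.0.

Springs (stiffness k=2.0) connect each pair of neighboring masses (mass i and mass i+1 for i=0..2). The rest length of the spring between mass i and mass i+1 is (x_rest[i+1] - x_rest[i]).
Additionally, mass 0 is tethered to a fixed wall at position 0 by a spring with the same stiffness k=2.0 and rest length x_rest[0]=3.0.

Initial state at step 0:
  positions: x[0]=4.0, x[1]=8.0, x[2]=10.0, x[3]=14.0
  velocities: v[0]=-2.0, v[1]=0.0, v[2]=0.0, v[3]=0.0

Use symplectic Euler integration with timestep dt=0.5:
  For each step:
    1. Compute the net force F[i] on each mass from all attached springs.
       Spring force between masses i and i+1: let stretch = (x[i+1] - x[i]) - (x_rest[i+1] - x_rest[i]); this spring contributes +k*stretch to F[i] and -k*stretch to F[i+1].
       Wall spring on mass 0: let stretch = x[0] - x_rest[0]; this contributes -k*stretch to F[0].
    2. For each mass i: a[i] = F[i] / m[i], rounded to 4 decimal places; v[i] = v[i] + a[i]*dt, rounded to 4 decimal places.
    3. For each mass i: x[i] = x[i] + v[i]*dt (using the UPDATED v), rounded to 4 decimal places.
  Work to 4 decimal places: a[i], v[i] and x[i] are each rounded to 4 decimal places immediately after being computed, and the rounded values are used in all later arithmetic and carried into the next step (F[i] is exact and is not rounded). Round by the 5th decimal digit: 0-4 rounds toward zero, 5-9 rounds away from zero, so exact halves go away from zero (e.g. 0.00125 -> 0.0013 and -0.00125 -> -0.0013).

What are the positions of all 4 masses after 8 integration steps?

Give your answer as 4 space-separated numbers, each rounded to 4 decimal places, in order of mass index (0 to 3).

Step 0: x=[4.0000 8.0000 10.0000 14.0000] v=[-2.0000 0.0000 0.0000 0.0000]
Step 1: x=[3.0000 7.0000 11.0000 13.5000] v=[-2.0000 -2.0000 2.0000 -1.0000]
Step 2: x=[2.5000 6.0000 11.2500 13.2500] v=[-1.0000 -2.0000 0.5000 -0.5000]
Step 3: x=[2.5000 5.8750 9.8750 13.5000] v=[0.0000 -0.2500 -2.7500 0.5000]
Step 4: x=[2.9375 6.0625 8.3125 13.4375] v=[0.8750 0.3750 -3.1250 -0.1250]
Step 5: x=[3.4688 5.8125 8.1875 12.3125] v=[1.0625 -0.5000 -0.2500 -2.2500]
Step 6: x=[3.4375 5.5782 8.9375 10.6250] v=[-0.0626 -0.4687 1.5000 -3.3750]
Step 7: x=[2.7578 5.9532 8.8516 9.5938] v=[-1.3594 0.7499 -0.1718 -2.0625]
Step 8: x=[2.2969 6.1797 7.6876 9.6915] v=[-0.9218 0.4529 -2.3280 0.1953]

Answer: 2.2969 6.1797 7.6876 9.6915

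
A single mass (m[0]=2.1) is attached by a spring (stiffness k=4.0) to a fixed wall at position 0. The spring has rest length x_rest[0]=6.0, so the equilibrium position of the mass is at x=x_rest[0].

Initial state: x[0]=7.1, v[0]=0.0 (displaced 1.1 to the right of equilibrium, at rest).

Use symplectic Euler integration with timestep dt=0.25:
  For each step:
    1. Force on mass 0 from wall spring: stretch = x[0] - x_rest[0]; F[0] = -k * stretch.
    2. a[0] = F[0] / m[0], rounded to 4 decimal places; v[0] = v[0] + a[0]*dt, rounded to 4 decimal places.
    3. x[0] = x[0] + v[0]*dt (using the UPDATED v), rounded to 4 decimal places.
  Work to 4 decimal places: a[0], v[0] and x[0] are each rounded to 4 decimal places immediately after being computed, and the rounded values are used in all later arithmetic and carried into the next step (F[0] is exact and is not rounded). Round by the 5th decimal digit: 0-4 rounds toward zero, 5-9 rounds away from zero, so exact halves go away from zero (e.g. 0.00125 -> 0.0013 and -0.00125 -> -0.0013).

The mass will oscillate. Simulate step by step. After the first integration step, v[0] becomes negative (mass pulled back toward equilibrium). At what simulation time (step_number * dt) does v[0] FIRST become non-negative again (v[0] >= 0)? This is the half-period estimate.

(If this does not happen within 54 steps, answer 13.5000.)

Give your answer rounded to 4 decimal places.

Step 0: x=[7.1000] v=[0.0000]
Step 1: x=[6.9691] v=[-0.5238]
Step 2: x=[6.7228] v=[-0.9853]
Step 3: x=[6.3904] v=[-1.3295]
Step 4: x=[6.0116] v=[-1.5154]
Step 5: x=[5.6314] v=[-1.5209]
Step 6: x=[5.2951] v=[-1.3454]
Step 7: x=[5.0427] v=[-1.0097]
Step 8: x=[4.9042] v=[-0.5539]
Step 9: x=[4.8962] v=[-0.0321]
Step 10: x=[5.0196] v=[0.4935]
First v>=0 after going negative at step 10, time=2.5000

Answer: 2.5000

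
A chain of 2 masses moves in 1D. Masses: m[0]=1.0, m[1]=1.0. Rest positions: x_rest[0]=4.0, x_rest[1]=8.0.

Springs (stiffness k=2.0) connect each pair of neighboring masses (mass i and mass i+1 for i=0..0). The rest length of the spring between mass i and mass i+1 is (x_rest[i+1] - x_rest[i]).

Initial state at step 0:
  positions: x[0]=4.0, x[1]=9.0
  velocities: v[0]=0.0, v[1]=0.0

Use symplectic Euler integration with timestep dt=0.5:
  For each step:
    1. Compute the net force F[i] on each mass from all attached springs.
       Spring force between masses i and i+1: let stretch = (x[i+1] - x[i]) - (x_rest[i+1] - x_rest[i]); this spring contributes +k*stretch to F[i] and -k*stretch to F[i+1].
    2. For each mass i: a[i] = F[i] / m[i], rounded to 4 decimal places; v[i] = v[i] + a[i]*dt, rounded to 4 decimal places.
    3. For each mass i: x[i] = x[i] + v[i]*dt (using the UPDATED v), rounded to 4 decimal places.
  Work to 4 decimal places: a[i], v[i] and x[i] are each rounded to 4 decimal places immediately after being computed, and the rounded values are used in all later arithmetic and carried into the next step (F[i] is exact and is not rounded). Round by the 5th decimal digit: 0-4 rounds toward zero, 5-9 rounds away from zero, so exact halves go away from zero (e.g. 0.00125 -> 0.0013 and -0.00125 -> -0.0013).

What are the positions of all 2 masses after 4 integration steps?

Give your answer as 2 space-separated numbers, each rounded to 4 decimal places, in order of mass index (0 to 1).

Step 0: x=[4.0000 9.0000] v=[0.0000 0.0000]
Step 1: x=[4.5000 8.5000] v=[1.0000 -1.0000]
Step 2: x=[5.0000 8.0000] v=[1.0000 -1.0000]
Step 3: x=[5.0000 8.0000] v=[0.0000 0.0000]
Step 4: x=[4.5000 8.5000] v=[-1.0000 1.0000]

Answer: 4.5000 8.5000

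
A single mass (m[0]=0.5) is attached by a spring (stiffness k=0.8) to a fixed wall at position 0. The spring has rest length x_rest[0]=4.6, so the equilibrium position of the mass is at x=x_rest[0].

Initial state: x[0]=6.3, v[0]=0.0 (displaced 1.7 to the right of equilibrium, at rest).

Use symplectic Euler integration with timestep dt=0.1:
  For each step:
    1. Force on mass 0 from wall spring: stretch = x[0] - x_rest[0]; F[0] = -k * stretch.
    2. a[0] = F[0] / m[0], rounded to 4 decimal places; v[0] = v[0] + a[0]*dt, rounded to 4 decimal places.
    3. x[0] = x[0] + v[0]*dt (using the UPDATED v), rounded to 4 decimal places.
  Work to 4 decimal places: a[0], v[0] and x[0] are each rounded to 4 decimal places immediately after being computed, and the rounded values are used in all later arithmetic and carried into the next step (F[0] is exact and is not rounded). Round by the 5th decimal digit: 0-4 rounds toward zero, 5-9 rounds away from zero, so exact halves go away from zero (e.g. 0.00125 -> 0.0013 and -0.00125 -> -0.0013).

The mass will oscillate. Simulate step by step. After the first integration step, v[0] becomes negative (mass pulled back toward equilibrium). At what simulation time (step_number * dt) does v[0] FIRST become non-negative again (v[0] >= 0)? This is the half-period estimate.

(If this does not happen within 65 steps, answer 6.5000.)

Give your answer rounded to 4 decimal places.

Step 0: x=[6.3000] v=[0.0000]
Step 1: x=[6.2728] v=[-0.2720]
Step 2: x=[6.2188] v=[-0.5397]
Step 3: x=[6.1389] v=[-0.7987]
Step 4: x=[6.0344] v=[-1.0449]
Step 5: x=[5.9070] v=[-1.2744]
Step 6: x=[5.7587] v=[-1.4835]
Step 7: x=[5.5918] v=[-1.6689]
Step 8: x=[5.4090] v=[-1.8276]
Step 9: x=[5.2133] v=[-1.9570]
Step 10: x=[5.0078] v=[-2.0551]
Step 11: x=[4.7958] v=[-2.1204]
Step 12: x=[4.5806] v=[-2.1517]
Step 13: x=[4.3657] v=[-2.1486]
Step 14: x=[4.1546] v=[-2.1111]
Step 15: x=[3.9506] v=[-2.0398]
Step 16: x=[3.7570] v=[-1.9359]
Step 17: x=[3.5769] v=[-1.8010]
Step 18: x=[3.4132] v=[-1.6373]
Step 19: x=[3.2685] v=[-1.4474]
Step 20: x=[3.1451] v=[-1.2344]
Step 21: x=[3.0449] v=[-1.0016]
Step 22: x=[2.9696] v=[-0.7528]
Step 23: x=[2.9204] v=[-0.4919]
Step 24: x=[2.8981] v=[-0.2232]
Step 25: x=[2.9030] v=[0.0491]
First v>=0 after going negative at step 25, time=2.5000

Answer: 2.5000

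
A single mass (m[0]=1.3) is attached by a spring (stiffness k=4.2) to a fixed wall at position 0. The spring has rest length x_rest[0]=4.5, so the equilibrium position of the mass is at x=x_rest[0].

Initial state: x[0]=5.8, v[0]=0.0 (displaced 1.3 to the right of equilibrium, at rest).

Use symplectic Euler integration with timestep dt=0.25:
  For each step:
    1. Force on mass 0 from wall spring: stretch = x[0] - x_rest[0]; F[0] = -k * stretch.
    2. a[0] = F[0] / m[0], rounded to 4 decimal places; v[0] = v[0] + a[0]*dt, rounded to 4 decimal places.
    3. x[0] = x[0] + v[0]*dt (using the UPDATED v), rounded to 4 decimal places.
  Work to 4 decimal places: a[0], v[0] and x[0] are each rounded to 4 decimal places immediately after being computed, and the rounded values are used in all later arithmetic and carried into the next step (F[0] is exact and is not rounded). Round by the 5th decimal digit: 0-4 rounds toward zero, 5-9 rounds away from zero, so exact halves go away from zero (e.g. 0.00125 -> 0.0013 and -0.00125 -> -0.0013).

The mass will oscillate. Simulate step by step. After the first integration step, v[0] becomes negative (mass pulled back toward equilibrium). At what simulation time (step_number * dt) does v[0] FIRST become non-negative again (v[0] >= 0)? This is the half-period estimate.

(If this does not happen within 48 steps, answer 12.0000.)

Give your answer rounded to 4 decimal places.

Step 0: x=[5.8000] v=[0.0000]
Step 1: x=[5.5375] v=[-1.0500]
Step 2: x=[5.0655] v=[-1.8880]
Step 3: x=[4.4793] v=[-2.3448]
Step 4: x=[3.8973] v=[-2.3281]
Step 5: x=[3.4370] v=[-1.8413]
Step 6: x=[3.1913] v=[-0.9827]
Step 7: x=[3.2099] v=[0.0743]
First v>=0 after going negative at step 7, time=1.7500

Answer: 1.7500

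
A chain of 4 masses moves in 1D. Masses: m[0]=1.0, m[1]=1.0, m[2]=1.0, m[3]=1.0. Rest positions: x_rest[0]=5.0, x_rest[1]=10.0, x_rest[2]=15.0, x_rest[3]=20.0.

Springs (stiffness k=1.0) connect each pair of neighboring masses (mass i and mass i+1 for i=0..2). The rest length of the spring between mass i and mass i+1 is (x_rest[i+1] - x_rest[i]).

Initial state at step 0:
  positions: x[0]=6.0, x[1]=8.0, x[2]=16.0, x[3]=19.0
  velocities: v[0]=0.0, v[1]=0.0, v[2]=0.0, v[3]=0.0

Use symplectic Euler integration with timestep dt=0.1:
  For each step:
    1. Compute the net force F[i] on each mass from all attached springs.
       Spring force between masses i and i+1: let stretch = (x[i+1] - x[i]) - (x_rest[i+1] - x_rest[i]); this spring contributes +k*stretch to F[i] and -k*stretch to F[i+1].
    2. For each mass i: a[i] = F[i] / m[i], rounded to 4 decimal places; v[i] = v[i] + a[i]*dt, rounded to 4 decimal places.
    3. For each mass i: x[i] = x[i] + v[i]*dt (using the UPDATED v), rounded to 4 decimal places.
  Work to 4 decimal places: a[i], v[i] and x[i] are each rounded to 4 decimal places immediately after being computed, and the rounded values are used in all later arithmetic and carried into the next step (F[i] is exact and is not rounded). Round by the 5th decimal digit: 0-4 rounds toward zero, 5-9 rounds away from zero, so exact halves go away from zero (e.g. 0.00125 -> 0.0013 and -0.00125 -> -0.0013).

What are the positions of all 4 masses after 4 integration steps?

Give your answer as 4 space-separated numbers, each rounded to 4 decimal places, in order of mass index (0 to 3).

Answer: 5.7133 8.5705 15.5265 19.1897

Derivation:
Step 0: x=[6.0000 8.0000 16.0000 19.0000] v=[0.0000 0.0000 0.0000 0.0000]
Step 1: x=[5.9700 8.0600 15.9500 19.0200] v=[-0.3000 0.6000 -0.5000 0.2000]
Step 2: x=[5.9109 8.1780 15.8518 19.0593] v=[-0.5910 1.1800 -0.9820 0.3930]
Step 3: x=[5.8245 8.3501 15.7089 19.1165] v=[-0.8643 1.7207 -1.4286 0.5723]
Step 4: x=[5.7133 8.5705 15.5265 19.1897] v=[-1.1117 2.2040 -1.8237 0.7315]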